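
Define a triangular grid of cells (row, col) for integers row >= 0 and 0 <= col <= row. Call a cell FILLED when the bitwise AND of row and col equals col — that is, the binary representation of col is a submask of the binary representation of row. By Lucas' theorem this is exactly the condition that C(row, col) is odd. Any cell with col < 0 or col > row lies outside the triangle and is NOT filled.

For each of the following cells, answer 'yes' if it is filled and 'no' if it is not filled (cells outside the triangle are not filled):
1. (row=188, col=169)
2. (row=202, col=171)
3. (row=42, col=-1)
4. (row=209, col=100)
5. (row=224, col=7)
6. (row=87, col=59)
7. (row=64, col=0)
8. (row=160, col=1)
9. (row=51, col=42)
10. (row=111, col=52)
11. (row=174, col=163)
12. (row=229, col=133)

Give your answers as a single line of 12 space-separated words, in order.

Answer: no no no no no no yes no no no no yes

Derivation:
(188,169): row=0b10111100, col=0b10101001, row AND col = 0b10101000 = 168; 168 != 169 -> empty
(202,171): row=0b11001010, col=0b10101011, row AND col = 0b10001010 = 138; 138 != 171 -> empty
(42,-1): col outside [0, 42] -> not filled
(209,100): row=0b11010001, col=0b1100100, row AND col = 0b1000000 = 64; 64 != 100 -> empty
(224,7): row=0b11100000, col=0b111, row AND col = 0b0 = 0; 0 != 7 -> empty
(87,59): row=0b1010111, col=0b111011, row AND col = 0b10011 = 19; 19 != 59 -> empty
(64,0): row=0b1000000, col=0b0, row AND col = 0b0 = 0; 0 == 0 -> filled
(160,1): row=0b10100000, col=0b1, row AND col = 0b0 = 0; 0 != 1 -> empty
(51,42): row=0b110011, col=0b101010, row AND col = 0b100010 = 34; 34 != 42 -> empty
(111,52): row=0b1101111, col=0b110100, row AND col = 0b100100 = 36; 36 != 52 -> empty
(174,163): row=0b10101110, col=0b10100011, row AND col = 0b10100010 = 162; 162 != 163 -> empty
(229,133): row=0b11100101, col=0b10000101, row AND col = 0b10000101 = 133; 133 == 133 -> filled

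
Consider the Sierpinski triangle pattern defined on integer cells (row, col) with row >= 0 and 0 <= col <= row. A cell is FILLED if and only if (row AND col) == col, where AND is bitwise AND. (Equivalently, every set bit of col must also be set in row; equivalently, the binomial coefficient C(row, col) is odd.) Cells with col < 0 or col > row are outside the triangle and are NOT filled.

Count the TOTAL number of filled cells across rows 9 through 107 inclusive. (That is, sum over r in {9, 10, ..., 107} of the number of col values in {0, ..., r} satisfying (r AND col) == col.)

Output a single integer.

r9=1001 pc2: +4 =4
r10=1010 pc2: +4 =8
r11=1011 pc3: +8 =16
r12=1100 pc2: +4 =20
r13=1101 pc3: +8 =28
r14=1110 pc3: +8 =36
r15=1111 pc4: +16 =52
r16=10000 pc1: +2 =54
r17=10001 pc2: +4 =58
r18=10010 pc2: +4 =62
r19=10011 pc3: +8 =70
r20=10100 pc2: +4 =74
r21=10101 pc3: +8 =82
r22=10110 pc3: +8 =90
r23=10111 pc4: +16 =106
r24=11000 pc2: +4 =110
r25=11001 pc3: +8 =118
r26=11010 pc3: +8 =126
r27=11011 pc4: +16 =142
r28=11100 pc3: +8 =150
r29=11101 pc4: +16 =166
r30=11110 pc4: +16 =182
r31=11111 pc5: +32 =214
r32=100000 pc1: +2 =216
r33=100001 pc2: +4 =220
r34=100010 pc2: +4 =224
r35=100011 pc3: +8 =232
r36=100100 pc2: +4 =236
r37=100101 pc3: +8 =244
r38=100110 pc3: +8 =252
r39=100111 pc4: +16 =268
r40=101000 pc2: +4 =272
r41=101001 pc3: +8 =280
r42=101010 pc3: +8 =288
r43=101011 pc4: +16 =304
r44=101100 pc3: +8 =312
r45=101101 pc4: +16 =328
r46=101110 pc4: +16 =344
r47=101111 pc5: +32 =376
r48=110000 pc2: +4 =380
r49=110001 pc3: +8 =388
r50=110010 pc3: +8 =396
r51=110011 pc4: +16 =412
r52=110100 pc3: +8 =420
r53=110101 pc4: +16 =436
r54=110110 pc4: +16 =452
r55=110111 pc5: +32 =484
r56=111000 pc3: +8 =492
r57=111001 pc4: +16 =508
r58=111010 pc4: +16 =524
r59=111011 pc5: +32 =556
r60=111100 pc4: +16 =572
r61=111101 pc5: +32 =604
r62=111110 pc5: +32 =636
r63=111111 pc6: +64 =700
r64=1000000 pc1: +2 =702
r65=1000001 pc2: +4 =706
r66=1000010 pc2: +4 =710
r67=1000011 pc3: +8 =718
r68=1000100 pc2: +4 =722
r69=1000101 pc3: +8 =730
r70=1000110 pc3: +8 =738
r71=1000111 pc4: +16 =754
r72=1001000 pc2: +4 =758
r73=1001001 pc3: +8 =766
r74=1001010 pc3: +8 =774
r75=1001011 pc4: +16 =790
r76=1001100 pc3: +8 =798
r77=1001101 pc4: +16 =814
r78=1001110 pc4: +16 =830
r79=1001111 pc5: +32 =862
r80=1010000 pc2: +4 =866
r81=1010001 pc3: +8 =874
r82=1010010 pc3: +8 =882
r83=1010011 pc4: +16 =898
r84=1010100 pc3: +8 =906
r85=1010101 pc4: +16 =922
r86=1010110 pc4: +16 =938
r87=1010111 pc5: +32 =970
r88=1011000 pc3: +8 =978
r89=1011001 pc4: +16 =994
r90=1011010 pc4: +16 =1010
r91=1011011 pc5: +32 =1042
r92=1011100 pc4: +16 =1058
r93=1011101 pc5: +32 =1090
r94=1011110 pc5: +32 =1122
r95=1011111 pc6: +64 =1186
r96=1100000 pc2: +4 =1190
r97=1100001 pc3: +8 =1198
r98=1100010 pc3: +8 =1206
r99=1100011 pc4: +16 =1222
r100=1100100 pc3: +8 =1230
r101=1100101 pc4: +16 =1246
r102=1100110 pc4: +16 =1262
r103=1100111 pc5: +32 =1294
r104=1101000 pc3: +8 =1302
r105=1101001 pc4: +16 =1318
r106=1101010 pc4: +16 =1334
r107=1101011 pc5: +32 =1366

Answer: 1366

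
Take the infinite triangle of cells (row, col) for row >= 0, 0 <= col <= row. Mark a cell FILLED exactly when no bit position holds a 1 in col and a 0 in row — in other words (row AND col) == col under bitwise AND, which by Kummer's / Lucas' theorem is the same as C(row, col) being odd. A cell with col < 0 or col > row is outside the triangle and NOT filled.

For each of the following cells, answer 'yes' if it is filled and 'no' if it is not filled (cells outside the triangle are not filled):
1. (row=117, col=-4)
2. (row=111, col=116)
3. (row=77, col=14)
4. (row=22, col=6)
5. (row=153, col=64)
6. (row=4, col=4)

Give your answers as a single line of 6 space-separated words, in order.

(117,-4): col outside [0, 117] -> not filled
(111,116): col outside [0, 111] -> not filled
(77,14): row=0b1001101, col=0b1110, row AND col = 0b1100 = 12; 12 != 14 -> empty
(22,6): row=0b10110, col=0b110, row AND col = 0b110 = 6; 6 == 6 -> filled
(153,64): row=0b10011001, col=0b1000000, row AND col = 0b0 = 0; 0 != 64 -> empty
(4,4): row=0b100, col=0b100, row AND col = 0b100 = 4; 4 == 4 -> filled

Answer: no no no yes no yes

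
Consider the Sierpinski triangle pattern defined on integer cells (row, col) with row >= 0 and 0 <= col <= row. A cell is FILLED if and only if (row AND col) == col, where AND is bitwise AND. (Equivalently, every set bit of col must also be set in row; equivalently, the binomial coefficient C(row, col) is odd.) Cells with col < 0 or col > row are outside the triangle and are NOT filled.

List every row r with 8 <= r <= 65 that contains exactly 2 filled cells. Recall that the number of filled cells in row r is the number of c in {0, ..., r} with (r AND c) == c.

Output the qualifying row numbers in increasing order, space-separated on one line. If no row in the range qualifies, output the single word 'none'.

Row r has 2^popcount(r) filled cells, so we need popcount(r) = log2(2) = 1.
Scan r = 8..65 and keep those with exactly 1 one-bits:
r=8=1000 popcount=1 -> KEEP
r=9=1001 popcount=2 -> skip
r=10=1010 popcount=2 -> skip
r=11=1011 popcount=3 -> skip
r=12=1100 popcount=2 -> skip
r=13=1101 popcount=3 -> skip
r=14=1110 popcount=3 -> skip
r=15=1111 popcount=4 -> skip
r=16=10000 popcount=1 -> KEEP
r=17=10001 popcount=2 -> skip
r=18=10010 popcount=2 -> skip
r=19=10011 popcount=3 -> skip
r=20=10100 popcount=2 -> skip
r=21=10101 popcount=3 -> skip
r=22=10110 popcount=3 -> skip
r=23=10111 popcount=4 -> skip
r=24=11000 popcount=2 -> skip
r=25=11001 popcount=3 -> skip
r=26=11010 popcount=3 -> skip
r=27=11011 popcount=4 -> skip
r=28=11100 popcount=3 -> skip
r=29=11101 popcount=4 -> skip
r=30=11110 popcount=4 -> skip
r=31=11111 popcount=5 -> skip
r=32=100000 popcount=1 -> KEEP
r=33=100001 popcount=2 -> skip
r=34=100010 popcount=2 -> skip
r=35=100011 popcount=3 -> skip
r=36=100100 popcount=2 -> skip
r=37=100101 popcount=3 -> skip
r=38=100110 popcount=3 -> skip
r=39=100111 popcount=4 -> skip
r=40=101000 popcount=2 -> skip
r=41=101001 popcount=3 -> skip
r=42=101010 popcount=3 -> skip
r=43=101011 popcount=4 -> skip
r=44=101100 popcount=3 -> skip
r=45=101101 popcount=4 -> skip
r=46=101110 popcount=4 -> skip
r=47=101111 popcount=5 -> skip
r=48=110000 popcount=2 -> skip
r=49=110001 popcount=3 -> skip
r=50=110010 popcount=3 -> skip
r=51=110011 popcount=4 -> skip
r=52=110100 popcount=3 -> skip
r=53=110101 popcount=4 -> skip
r=54=110110 popcount=4 -> skip
r=55=110111 popcount=5 -> skip
r=56=111000 popcount=3 -> skip
r=57=111001 popcount=4 -> skip
r=58=111010 popcount=4 -> skip
r=59=111011 popcount=5 -> skip
r=60=111100 popcount=4 -> skip
r=61=111101 popcount=5 -> skip
r=62=111110 popcount=5 -> skip
r=63=111111 popcount=6 -> skip
r=64=1000000 popcount=1 -> KEEP
r=65=1000001 popcount=2 -> skip
Kept rows: 8 16 32 64

Answer: 8 16 32 64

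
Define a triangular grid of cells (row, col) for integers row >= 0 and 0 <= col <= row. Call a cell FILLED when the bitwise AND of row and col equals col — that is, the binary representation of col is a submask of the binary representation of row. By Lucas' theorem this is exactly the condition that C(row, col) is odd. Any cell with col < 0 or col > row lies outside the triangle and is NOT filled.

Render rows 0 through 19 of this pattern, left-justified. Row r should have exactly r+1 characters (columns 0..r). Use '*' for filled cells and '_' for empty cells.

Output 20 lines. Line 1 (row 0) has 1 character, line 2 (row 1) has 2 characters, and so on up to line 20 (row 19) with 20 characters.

Answer: *
**
*_*
****
*___*
**__**
*_*_*_*
********
*_______*
**______**
*_*_____*_*
****____****
*___*___*___*
**__**__**__**
*_*_*_*_*_*_*_*
****************
*_______________*
**______________**
*_*_____________*_*
****____________****

Derivation:
r0=0: *
r1=1: **
r2=10: *_*
r3=11: ****
r4=100: *___*
r5=101: **__**
r6=110: *_*_*_*
r7=111: ********
r8=1000: *_______*
r9=1001: **______**
r10=1010: *_*_____*_*
r11=1011: ****____****
r12=1100: *___*___*___*
r13=1101: **__**__**__**
r14=1110: *_*_*_*_*_*_*_*
r15=1111: ****************
r16=10000: *_______________*
r17=10001: **______________**
r18=10010: *_*_____________*_*
r19=10011: ****____________****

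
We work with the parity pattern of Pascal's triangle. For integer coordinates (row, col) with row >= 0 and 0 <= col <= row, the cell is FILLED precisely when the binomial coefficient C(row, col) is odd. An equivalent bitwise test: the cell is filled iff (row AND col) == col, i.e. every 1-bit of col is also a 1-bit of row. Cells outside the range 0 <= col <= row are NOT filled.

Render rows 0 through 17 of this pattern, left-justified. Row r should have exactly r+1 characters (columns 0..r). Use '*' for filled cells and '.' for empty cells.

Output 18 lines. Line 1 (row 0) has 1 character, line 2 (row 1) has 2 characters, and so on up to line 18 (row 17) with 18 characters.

Answer: *
**
*.*
****
*...*
**..**
*.*.*.*
********
*.......*
**......**
*.*.....*.*
****....****
*...*...*...*
**..**..**..**
*.*.*.*.*.*.*.*
****************
*...............*
**..............**

Derivation:
r0=0: *
r1=1: **
r2=10: *.*
r3=11: ****
r4=100: *...*
r5=101: **..**
r6=110: *.*.*.*
r7=111: ********
r8=1000: *.......*
r9=1001: **......**
r10=1010: *.*.....*.*
r11=1011: ****....****
r12=1100: *...*...*...*
r13=1101: **..**..**..**
r14=1110: *.*.*.*.*.*.*.*
r15=1111: ****************
r16=10000: *...............*
r17=10001: **..............**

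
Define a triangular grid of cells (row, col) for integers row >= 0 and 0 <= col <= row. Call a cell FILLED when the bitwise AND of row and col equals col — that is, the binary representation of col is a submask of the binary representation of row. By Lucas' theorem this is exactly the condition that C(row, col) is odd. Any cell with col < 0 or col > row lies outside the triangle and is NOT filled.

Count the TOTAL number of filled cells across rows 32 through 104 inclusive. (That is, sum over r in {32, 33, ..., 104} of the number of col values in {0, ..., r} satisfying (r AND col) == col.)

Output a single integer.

Answer: 1088

Derivation:
r32=100000 pc1: +2 =2
r33=100001 pc2: +4 =6
r34=100010 pc2: +4 =10
r35=100011 pc3: +8 =18
r36=100100 pc2: +4 =22
r37=100101 pc3: +8 =30
r38=100110 pc3: +8 =38
r39=100111 pc4: +16 =54
r40=101000 pc2: +4 =58
r41=101001 pc3: +8 =66
r42=101010 pc3: +8 =74
r43=101011 pc4: +16 =90
r44=101100 pc3: +8 =98
r45=101101 pc4: +16 =114
r46=101110 pc4: +16 =130
r47=101111 pc5: +32 =162
r48=110000 pc2: +4 =166
r49=110001 pc3: +8 =174
r50=110010 pc3: +8 =182
r51=110011 pc4: +16 =198
r52=110100 pc3: +8 =206
r53=110101 pc4: +16 =222
r54=110110 pc4: +16 =238
r55=110111 pc5: +32 =270
r56=111000 pc3: +8 =278
r57=111001 pc4: +16 =294
r58=111010 pc4: +16 =310
r59=111011 pc5: +32 =342
r60=111100 pc4: +16 =358
r61=111101 pc5: +32 =390
r62=111110 pc5: +32 =422
r63=111111 pc6: +64 =486
r64=1000000 pc1: +2 =488
r65=1000001 pc2: +4 =492
r66=1000010 pc2: +4 =496
r67=1000011 pc3: +8 =504
r68=1000100 pc2: +4 =508
r69=1000101 pc3: +8 =516
r70=1000110 pc3: +8 =524
r71=1000111 pc4: +16 =540
r72=1001000 pc2: +4 =544
r73=1001001 pc3: +8 =552
r74=1001010 pc3: +8 =560
r75=1001011 pc4: +16 =576
r76=1001100 pc3: +8 =584
r77=1001101 pc4: +16 =600
r78=1001110 pc4: +16 =616
r79=1001111 pc5: +32 =648
r80=1010000 pc2: +4 =652
r81=1010001 pc3: +8 =660
r82=1010010 pc3: +8 =668
r83=1010011 pc4: +16 =684
r84=1010100 pc3: +8 =692
r85=1010101 pc4: +16 =708
r86=1010110 pc4: +16 =724
r87=1010111 pc5: +32 =756
r88=1011000 pc3: +8 =764
r89=1011001 pc4: +16 =780
r90=1011010 pc4: +16 =796
r91=1011011 pc5: +32 =828
r92=1011100 pc4: +16 =844
r93=1011101 pc5: +32 =876
r94=1011110 pc5: +32 =908
r95=1011111 pc6: +64 =972
r96=1100000 pc2: +4 =976
r97=1100001 pc3: +8 =984
r98=1100010 pc3: +8 =992
r99=1100011 pc4: +16 =1008
r100=1100100 pc3: +8 =1016
r101=1100101 pc4: +16 =1032
r102=1100110 pc4: +16 =1048
r103=1100111 pc5: +32 =1080
r104=1101000 pc3: +8 =1088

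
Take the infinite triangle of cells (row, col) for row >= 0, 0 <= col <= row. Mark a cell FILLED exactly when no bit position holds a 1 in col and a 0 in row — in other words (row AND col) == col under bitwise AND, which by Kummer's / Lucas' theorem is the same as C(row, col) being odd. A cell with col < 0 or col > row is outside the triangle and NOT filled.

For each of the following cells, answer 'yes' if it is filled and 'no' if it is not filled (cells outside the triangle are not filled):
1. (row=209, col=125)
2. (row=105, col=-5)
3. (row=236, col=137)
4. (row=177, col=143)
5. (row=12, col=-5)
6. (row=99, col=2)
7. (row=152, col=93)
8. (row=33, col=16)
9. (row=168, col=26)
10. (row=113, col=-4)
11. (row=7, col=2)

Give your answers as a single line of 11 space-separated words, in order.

(209,125): row=0b11010001, col=0b1111101, row AND col = 0b1010001 = 81; 81 != 125 -> empty
(105,-5): col outside [0, 105] -> not filled
(236,137): row=0b11101100, col=0b10001001, row AND col = 0b10001000 = 136; 136 != 137 -> empty
(177,143): row=0b10110001, col=0b10001111, row AND col = 0b10000001 = 129; 129 != 143 -> empty
(12,-5): col outside [0, 12] -> not filled
(99,2): row=0b1100011, col=0b10, row AND col = 0b10 = 2; 2 == 2 -> filled
(152,93): row=0b10011000, col=0b1011101, row AND col = 0b11000 = 24; 24 != 93 -> empty
(33,16): row=0b100001, col=0b10000, row AND col = 0b0 = 0; 0 != 16 -> empty
(168,26): row=0b10101000, col=0b11010, row AND col = 0b1000 = 8; 8 != 26 -> empty
(113,-4): col outside [0, 113] -> not filled
(7,2): row=0b111, col=0b10, row AND col = 0b10 = 2; 2 == 2 -> filled

Answer: no no no no no yes no no no no yes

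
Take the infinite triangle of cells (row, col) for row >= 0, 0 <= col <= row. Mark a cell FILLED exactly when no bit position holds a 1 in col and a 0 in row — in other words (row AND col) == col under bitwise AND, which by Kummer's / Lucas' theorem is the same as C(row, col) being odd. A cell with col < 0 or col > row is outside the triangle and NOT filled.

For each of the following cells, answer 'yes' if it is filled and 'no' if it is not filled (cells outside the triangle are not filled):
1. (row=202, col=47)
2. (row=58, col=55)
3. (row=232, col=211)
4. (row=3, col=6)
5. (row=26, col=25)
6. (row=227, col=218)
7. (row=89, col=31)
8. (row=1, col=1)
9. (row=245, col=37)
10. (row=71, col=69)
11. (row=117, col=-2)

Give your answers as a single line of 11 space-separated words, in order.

Answer: no no no no no no no yes yes yes no

Derivation:
(202,47): row=0b11001010, col=0b101111, row AND col = 0b1010 = 10; 10 != 47 -> empty
(58,55): row=0b111010, col=0b110111, row AND col = 0b110010 = 50; 50 != 55 -> empty
(232,211): row=0b11101000, col=0b11010011, row AND col = 0b11000000 = 192; 192 != 211 -> empty
(3,6): col outside [0, 3] -> not filled
(26,25): row=0b11010, col=0b11001, row AND col = 0b11000 = 24; 24 != 25 -> empty
(227,218): row=0b11100011, col=0b11011010, row AND col = 0b11000010 = 194; 194 != 218 -> empty
(89,31): row=0b1011001, col=0b11111, row AND col = 0b11001 = 25; 25 != 31 -> empty
(1,1): row=0b1, col=0b1, row AND col = 0b1 = 1; 1 == 1 -> filled
(245,37): row=0b11110101, col=0b100101, row AND col = 0b100101 = 37; 37 == 37 -> filled
(71,69): row=0b1000111, col=0b1000101, row AND col = 0b1000101 = 69; 69 == 69 -> filled
(117,-2): col outside [0, 117] -> not filled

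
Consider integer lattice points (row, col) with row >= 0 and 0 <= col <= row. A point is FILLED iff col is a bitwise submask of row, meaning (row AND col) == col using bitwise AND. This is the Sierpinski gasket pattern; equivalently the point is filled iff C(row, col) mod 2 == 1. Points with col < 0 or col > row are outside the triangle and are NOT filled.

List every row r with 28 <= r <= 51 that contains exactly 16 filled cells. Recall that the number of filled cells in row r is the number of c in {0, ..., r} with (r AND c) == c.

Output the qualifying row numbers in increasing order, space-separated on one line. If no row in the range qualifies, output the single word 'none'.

Row r has 2^popcount(r) filled cells, so we need popcount(r) = log2(16) = 4.
Scan r = 28..51 and keep those with exactly 4 one-bits:
r=28=11100 popcount=3 -> skip
r=29=11101 popcount=4 -> KEEP
r=30=11110 popcount=4 -> KEEP
r=31=11111 popcount=5 -> skip
r=32=100000 popcount=1 -> skip
r=33=100001 popcount=2 -> skip
r=34=100010 popcount=2 -> skip
r=35=100011 popcount=3 -> skip
r=36=100100 popcount=2 -> skip
r=37=100101 popcount=3 -> skip
r=38=100110 popcount=3 -> skip
r=39=100111 popcount=4 -> KEEP
r=40=101000 popcount=2 -> skip
r=41=101001 popcount=3 -> skip
r=42=101010 popcount=3 -> skip
r=43=101011 popcount=4 -> KEEP
r=44=101100 popcount=3 -> skip
r=45=101101 popcount=4 -> KEEP
r=46=101110 popcount=4 -> KEEP
r=47=101111 popcount=5 -> skip
r=48=110000 popcount=2 -> skip
r=49=110001 popcount=3 -> skip
r=50=110010 popcount=3 -> skip
r=51=110011 popcount=4 -> KEEP
Kept rows: 29 30 39 43 45 46 51

Answer: 29 30 39 43 45 46 51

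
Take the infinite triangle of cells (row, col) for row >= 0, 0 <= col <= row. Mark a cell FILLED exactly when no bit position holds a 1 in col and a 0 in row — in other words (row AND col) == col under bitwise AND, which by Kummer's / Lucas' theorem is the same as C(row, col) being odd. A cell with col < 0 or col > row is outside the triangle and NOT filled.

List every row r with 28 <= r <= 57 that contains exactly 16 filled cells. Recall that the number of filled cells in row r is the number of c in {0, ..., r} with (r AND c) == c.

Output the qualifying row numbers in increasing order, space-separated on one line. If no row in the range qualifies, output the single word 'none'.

Answer: 29 30 39 43 45 46 51 53 54 57

Derivation:
Row r has 2^popcount(r) filled cells, so we need popcount(r) = log2(16) = 4.
Scan r = 28..57 and keep those with exactly 4 one-bits:
r=28=11100 popcount=3 -> skip
r=29=11101 popcount=4 -> KEEP
r=30=11110 popcount=4 -> KEEP
r=31=11111 popcount=5 -> skip
r=32=100000 popcount=1 -> skip
r=33=100001 popcount=2 -> skip
r=34=100010 popcount=2 -> skip
r=35=100011 popcount=3 -> skip
r=36=100100 popcount=2 -> skip
r=37=100101 popcount=3 -> skip
r=38=100110 popcount=3 -> skip
r=39=100111 popcount=4 -> KEEP
r=40=101000 popcount=2 -> skip
r=41=101001 popcount=3 -> skip
r=42=101010 popcount=3 -> skip
r=43=101011 popcount=4 -> KEEP
r=44=101100 popcount=3 -> skip
r=45=101101 popcount=4 -> KEEP
r=46=101110 popcount=4 -> KEEP
r=47=101111 popcount=5 -> skip
r=48=110000 popcount=2 -> skip
r=49=110001 popcount=3 -> skip
r=50=110010 popcount=3 -> skip
r=51=110011 popcount=4 -> KEEP
r=52=110100 popcount=3 -> skip
r=53=110101 popcount=4 -> KEEP
r=54=110110 popcount=4 -> KEEP
r=55=110111 popcount=5 -> skip
r=56=111000 popcount=3 -> skip
r=57=111001 popcount=4 -> KEEP
Kept rows: 29 30 39 43 45 46 51 53 54 57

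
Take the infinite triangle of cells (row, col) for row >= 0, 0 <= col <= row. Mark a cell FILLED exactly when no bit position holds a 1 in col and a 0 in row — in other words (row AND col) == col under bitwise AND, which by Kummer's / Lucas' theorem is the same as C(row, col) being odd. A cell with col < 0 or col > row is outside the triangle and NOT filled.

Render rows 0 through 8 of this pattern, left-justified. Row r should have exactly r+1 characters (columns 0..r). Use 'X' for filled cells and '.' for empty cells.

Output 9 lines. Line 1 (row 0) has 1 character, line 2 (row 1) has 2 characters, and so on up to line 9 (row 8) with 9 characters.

r0=0: X
r1=1: XX
r2=10: X.X
r3=11: XXXX
r4=100: X...X
r5=101: XX..XX
r6=110: X.X.X.X
r7=111: XXXXXXXX
r8=1000: X.......X

Answer: X
XX
X.X
XXXX
X...X
XX..XX
X.X.X.X
XXXXXXXX
X.......X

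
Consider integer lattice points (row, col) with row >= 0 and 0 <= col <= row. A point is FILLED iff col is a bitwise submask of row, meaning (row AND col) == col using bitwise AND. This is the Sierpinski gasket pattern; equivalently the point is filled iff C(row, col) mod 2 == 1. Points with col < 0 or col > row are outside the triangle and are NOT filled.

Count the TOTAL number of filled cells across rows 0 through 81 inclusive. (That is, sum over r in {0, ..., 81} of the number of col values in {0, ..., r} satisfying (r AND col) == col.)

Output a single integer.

Answer: 903

Derivation:
r0=0 pc0: +1 =1
r1=1 pc1: +2 =3
r2=10 pc1: +2 =5
r3=11 pc2: +4 =9
r4=100 pc1: +2 =11
r5=101 pc2: +4 =15
r6=110 pc2: +4 =19
r7=111 pc3: +8 =27
r8=1000 pc1: +2 =29
r9=1001 pc2: +4 =33
r10=1010 pc2: +4 =37
r11=1011 pc3: +8 =45
r12=1100 pc2: +4 =49
r13=1101 pc3: +8 =57
r14=1110 pc3: +8 =65
r15=1111 pc4: +16 =81
r16=10000 pc1: +2 =83
r17=10001 pc2: +4 =87
r18=10010 pc2: +4 =91
r19=10011 pc3: +8 =99
r20=10100 pc2: +4 =103
r21=10101 pc3: +8 =111
r22=10110 pc3: +8 =119
r23=10111 pc4: +16 =135
r24=11000 pc2: +4 =139
r25=11001 pc3: +8 =147
r26=11010 pc3: +8 =155
r27=11011 pc4: +16 =171
r28=11100 pc3: +8 =179
r29=11101 pc4: +16 =195
r30=11110 pc4: +16 =211
r31=11111 pc5: +32 =243
r32=100000 pc1: +2 =245
r33=100001 pc2: +4 =249
r34=100010 pc2: +4 =253
r35=100011 pc3: +8 =261
r36=100100 pc2: +4 =265
r37=100101 pc3: +8 =273
r38=100110 pc3: +8 =281
r39=100111 pc4: +16 =297
r40=101000 pc2: +4 =301
r41=101001 pc3: +8 =309
r42=101010 pc3: +8 =317
r43=101011 pc4: +16 =333
r44=101100 pc3: +8 =341
r45=101101 pc4: +16 =357
r46=101110 pc4: +16 =373
r47=101111 pc5: +32 =405
r48=110000 pc2: +4 =409
r49=110001 pc3: +8 =417
r50=110010 pc3: +8 =425
r51=110011 pc4: +16 =441
r52=110100 pc3: +8 =449
r53=110101 pc4: +16 =465
r54=110110 pc4: +16 =481
r55=110111 pc5: +32 =513
r56=111000 pc3: +8 =521
r57=111001 pc4: +16 =537
r58=111010 pc4: +16 =553
r59=111011 pc5: +32 =585
r60=111100 pc4: +16 =601
r61=111101 pc5: +32 =633
r62=111110 pc5: +32 =665
r63=111111 pc6: +64 =729
r64=1000000 pc1: +2 =731
r65=1000001 pc2: +4 =735
r66=1000010 pc2: +4 =739
r67=1000011 pc3: +8 =747
r68=1000100 pc2: +4 =751
r69=1000101 pc3: +8 =759
r70=1000110 pc3: +8 =767
r71=1000111 pc4: +16 =783
r72=1001000 pc2: +4 =787
r73=1001001 pc3: +8 =795
r74=1001010 pc3: +8 =803
r75=1001011 pc4: +16 =819
r76=1001100 pc3: +8 =827
r77=1001101 pc4: +16 =843
r78=1001110 pc4: +16 =859
r79=1001111 pc5: +32 =891
r80=1010000 pc2: +4 =895
r81=1010001 pc3: +8 =903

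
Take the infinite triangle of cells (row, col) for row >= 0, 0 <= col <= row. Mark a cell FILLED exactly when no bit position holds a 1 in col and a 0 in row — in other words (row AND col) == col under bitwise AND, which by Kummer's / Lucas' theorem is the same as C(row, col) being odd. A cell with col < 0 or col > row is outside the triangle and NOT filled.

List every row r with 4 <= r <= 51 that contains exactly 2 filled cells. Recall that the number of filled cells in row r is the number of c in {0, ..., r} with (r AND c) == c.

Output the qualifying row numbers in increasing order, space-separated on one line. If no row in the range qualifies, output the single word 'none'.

Answer: 4 8 16 32

Derivation:
Row r has 2^popcount(r) filled cells, so we need popcount(r) = log2(2) = 1.
Scan r = 4..51 and keep those with exactly 1 one-bits:
r=4=100 popcount=1 -> KEEP
r=5=101 popcount=2 -> skip
r=6=110 popcount=2 -> skip
r=7=111 popcount=3 -> skip
r=8=1000 popcount=1 -> KEEP
r=9=1001 popcount=2 -> skip
r=10=1010 popcount=2 -> skip
r=11=1011 popcount=3 -> skip
r=12=1100 popcount=2 -> skip
r=13=1101 popcount=3 -> skip
r=14=1110 popcount=3 -> skip
r=15=1111 popcount=4 -> skip
r=16=10000 popcount=1 -> KEEP
r=17=10001 popcount=2 -> skip
r=18=10010 popcount=2 -> skip
r=19=10011 popcount=3 -> skip
r=20=10100 popcount=2 -> skip
r=21=10101 popcount=3 -> skip
r=22=10110 popcount=3 -> skip
r=23=10111 popcount=4 -> skip
r=24=11000 popcount=2 -> skip
r=25=11001 popcount=3 -> skip
r=26=11010 popcount=3 -> skip
r=27=11011 popcount=4 -> skip
r=28=11100 popcount=3 -> skip
r=29=11101 popcount=4 -> skip
r=30=11110 popcount=4 -> skip
r=31=11111 popcount=5 -> skip
r=32=100000 popcount=1 -> KEEP
r=33=100001 popcount=2 -> skip
r=34=100010 popcount=2 -> skip
r=35=100011 popcount=3 -> skip
r=36=100100 popcount=2 -> skip
r=37=100101 popcount=3 -> skip
r=38=100110 popcount=3 -> skip
r=39=100111 popcount=4 -> skip
r=40=101000 popcount=2 -> skip
r=41=101001 popcount=3 -> skip
r=42=101010 popcount=3 -> skip
r=43=101011 popcount=4 -> skip
r=44=101100 popcount=3 -> skip
r=45=101101 popcount=4 -> skip
r=46=101110 popcount=4 -> skip
r=47=101111 popcount=5 -> skip
r=48=110000 popcount=2 -> skip
r=49=110001 popcount=3 -> skip
r=50=110010 popcount=3 -> skip
r=51=110011 popcount=4 -> skip
Kept rows: 4 8 16 32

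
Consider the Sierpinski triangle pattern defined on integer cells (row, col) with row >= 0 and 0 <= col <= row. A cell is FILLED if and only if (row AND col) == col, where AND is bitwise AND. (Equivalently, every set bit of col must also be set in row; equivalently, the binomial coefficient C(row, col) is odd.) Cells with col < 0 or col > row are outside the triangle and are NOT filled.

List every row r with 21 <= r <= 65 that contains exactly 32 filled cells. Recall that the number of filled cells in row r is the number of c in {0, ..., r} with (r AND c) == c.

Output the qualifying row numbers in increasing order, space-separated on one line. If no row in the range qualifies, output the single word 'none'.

Row r has 2^popcount(r) filled cells, so we need popcount(r) = log2(32) = 5.
Scan r = 21..65 and keep those with exactly 5 one-bits:
r=21=10101 popcount=3 -> skip
r=22=10110 popcount=3 -> skip
r=23=10111 popcount=4 -> skip
r=24=11000 popcount=2 -> skip
r=25=11001 popcount=3 -> skip
r=26=11010 popcount=3 -> skip
r=27=11011 popcount=4 -> skip
r=28=11100 popcount=3 -> skip
r=29=11101 popcount=4 -> skip
r=30=11110 popcount=4 -> skip
r=31=11111 popcount=5 -> KEEP
r=32=100000 popcount=1 -> skip
r=33=100001 popcount=2 -> skip
r=34=100010 popcount=2 -> skip
r=35=100011 popcount=3 -> skip
r=36=100100 popcount=2 -> skip
r=37=100101 popcount=3 -> skip
r=38=100110 popcount=3 -> skip
r=39=100111 popcount=4 -> skip
r=40=101000 popcount=2 -> skip
r=41=101001 popcount=3 -> skip
r=42=101010 popcount=3 -> skip
r=43=101011 popcount=4 -> skip
r=44=101100 popcount=3 -> skip
r=45=101101 popcount=4 -> skip
r=46=101110 popcount=4 -> skip
r=47=101111 popcount=5 -> KEEP
r=48=110000 popcount=2 -> skip
r=49=110001 popcount=3 -> skip
r=50=110010 popcount=3 -> skip
r=51=110011 popcount=4 -> skip
r=52=110100 popcount=3 -> skip
r=53=110101 popcount=4 -> skip
r=54=110110 popcount=4 -> skip
r=55=110111 popcount=5 -> KEEP
r=56=111000 popcount=3 -> skip
r=57=111001 popcount=4 -> skip
r=58=111010 popcount=4 -> skip
r=59=111011 popcount=5 -> KEEP
r=60=111100 popcount=4 -> skip
r=61=111101 popcount=5 -> KEEP
r=62=111110 popcount=5 -> KEEP
r=63=111111 popcount=6 -> skip
r=64=1000000 popcount=1 -> skip
r=65=1000001 popcount=2 -> skip
Kept rows: 31 47 55 59 61 62

Answer: 31 47 55 59 61 62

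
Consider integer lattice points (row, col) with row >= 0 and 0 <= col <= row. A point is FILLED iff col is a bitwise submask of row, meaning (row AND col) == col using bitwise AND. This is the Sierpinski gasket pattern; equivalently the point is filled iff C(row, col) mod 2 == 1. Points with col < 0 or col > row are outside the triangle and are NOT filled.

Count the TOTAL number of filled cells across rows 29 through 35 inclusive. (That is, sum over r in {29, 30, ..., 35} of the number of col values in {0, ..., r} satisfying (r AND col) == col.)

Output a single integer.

r29=11101 pc4: +16 =16
r30=11110 pc4: +16 =32
r31=11111 pc5: +32 =64
r32=100000 pc1: +2 =66
r33=100001 pc2: +4 =70
r34=100010 pc2: +4 =74
r35=100011 pc3: +8 =82

Answer: 82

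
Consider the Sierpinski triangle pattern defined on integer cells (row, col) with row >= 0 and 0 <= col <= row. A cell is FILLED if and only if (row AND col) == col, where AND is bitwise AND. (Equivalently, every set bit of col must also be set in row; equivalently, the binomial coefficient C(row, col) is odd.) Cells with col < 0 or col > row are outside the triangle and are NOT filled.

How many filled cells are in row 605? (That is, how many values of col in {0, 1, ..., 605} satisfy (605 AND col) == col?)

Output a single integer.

605 in binary = 1001011101
popcount(605) = number of 1-bits in 1001011101 = 6
A col c satisfies (605 AND c) == c iff every set bit of c is also set in 605; each of the 6 set bits of 605 can independently be on or off in c.
count = 2^6 = 64

Answer: 64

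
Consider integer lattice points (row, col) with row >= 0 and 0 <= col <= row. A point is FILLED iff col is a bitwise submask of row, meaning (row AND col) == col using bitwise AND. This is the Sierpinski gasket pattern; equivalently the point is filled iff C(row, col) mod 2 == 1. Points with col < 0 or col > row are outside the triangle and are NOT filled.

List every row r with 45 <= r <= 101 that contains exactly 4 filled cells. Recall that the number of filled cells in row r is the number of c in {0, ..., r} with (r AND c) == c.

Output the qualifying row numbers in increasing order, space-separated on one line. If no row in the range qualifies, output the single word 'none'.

Row r has 2^popcount(r) filled cells, so we need popcount(r) = log2(4) = 2.
Scan r = 45..101 and keep those with exactly 2 one-bits:
r=45=101101 popcount=4 -> skip
r=46=101110 popcount=4 -> skip
r=47=101111 popcount=5 -> skip
r=48=110000 popcount=2 -> KEEP
r=49=110001 popcount=3 -> skip
r=50=110010 popcount=3 -> skip
r=51=110011 popcount=4 -> skip
r=52=110100 popcount=3 -> skip
r=53=110101 popcount=4 -> skip
r=54=110110 popcount=4 -> skip
r=55=110111 popcount=5 -> skip
r=56=111000 popcount=3 -> skip
r=57=111001 popcount=4 -> skip
r=58=111010 popcount=4 -> skip
r=59=111011 popcount=5 -> skip
r=60=111100 popcount=4 -> skip
r=61=111101 popcount=5 -> skip
r=62=111110 popcount=5 -> skip
r=63=111111 popcount=6 -> skip
r=64=1000000 popcount=1 -> skip
r=65=1000001 popcount=2 -> KEEP
r=66=1000010 popcount=2 -> KEEP
r=67=1000011 popcount=3 -> skip
r=68=1000100 popcount=2 -> KEEP
r=69=1000101 popcount=3 -> skip
r=70=1000110 popcount=3 -> skip
r=71=1000111 popcount=4 -> skip
r=72=1001000 popcount=2 -> KEEP
r=73=1001001 popcount=3 -> skip
r=74=1001010 popcount=3 -> skip
r=75=1001011 popcount=4 -> skip
r=76=1001100 popcount=3 -> skip
r=77=1001101 popcount=4 -> skip
r=78=1001110 popcount=4 -> skip
r=79=1001111 popcount=5 -> skip
r=80=1010000 popcount=2 -> KEEP
r=81=1010001 popcount=3 -> skip
r=82=1010010 popcount=3 -> skip
r=83=1010011 popcount=4 -> skip
r=84=1010100 popcount=3 -> skip
r=85=1010101 popcount=4 -> skip
r=86=1010110 popcount=4 -> skip
r=87=1010111 popcount=5 -> skip
r=88=1011000 popcount=3 -> skip
r=89=1011001 popcount=4 -> skip
r=90=1011010 popcount=4 -> skip
r=91=1011011 popcount=5 -> skip
r=92=1011100 popcount=4 -> skip
r=93=1011101 popcount=5 -> skip
r=94=1011110 popcount=5 -> skip
r=95=1011111 popcount=6 -> skip
r=96=1100000 popcount=2 -> KEEP
r=97=1100001 popcount=3 -> skip
r=98=1100010 popcount=3 -> skip
r=99=1100011 popcount=4 -> skip
r=100=1100100 popcount=3 -> skip
r=101=1100101 popcount=4 -> skip
Kept rows: 48 65 66 68 72 80 96

Answer: 48 65 66 68 72 80 96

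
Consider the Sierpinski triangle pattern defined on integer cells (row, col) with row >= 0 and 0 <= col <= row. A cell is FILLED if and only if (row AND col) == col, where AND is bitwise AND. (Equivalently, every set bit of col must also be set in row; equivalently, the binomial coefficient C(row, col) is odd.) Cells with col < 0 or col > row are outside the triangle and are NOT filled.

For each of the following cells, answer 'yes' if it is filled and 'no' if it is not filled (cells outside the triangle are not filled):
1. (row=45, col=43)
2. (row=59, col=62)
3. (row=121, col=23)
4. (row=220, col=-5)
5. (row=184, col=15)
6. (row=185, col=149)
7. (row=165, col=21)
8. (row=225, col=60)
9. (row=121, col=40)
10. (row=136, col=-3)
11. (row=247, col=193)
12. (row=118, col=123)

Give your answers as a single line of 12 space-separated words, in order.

Answer: no no no no no no no no yes no yes no

Derivation:
(45,43): row=0b101101, col=0b101011, row AND col = 0b101001 = 41; 41 != 43 -> empty
(59,62): col outside [0, 59] -> not filled
(121,23): row=0b1111001, col=0b10111, row AND col = 0b10001 = 17; 17 != 23 -> empty
(220,-5): col outside [0, 220] -> not filled
(184,15): row=0b10111000, col=0b1111, row AND col = 0b1000 = 8; 8 != 15 -> empty
(185,149): row=0b10111001, col=0b10010101, row AND col = 0b10010001 = 145; 145 != 149 -> empty
(165,21): row=0b10100101, col=0b10101, row AND col = 0b101 = 5; 5 != 21 -> empty
(225,60): row=0b11100001, col=0b111100, row AND col = 0b100000 = 32; 32 != 60 -> empty
(121,40): row=0b1111001, col=0b101000, row AND col = 0b101000 = 40; 40 == 40 -> filled
(136,-3): col outside [0, 136] -> not filled
(247,193): row=0b11110111, col=0b11000001, row AND col = 0b11000001 = 193; 193 == 193 -> filled
(118,123): col outside [0, 118] -> not filled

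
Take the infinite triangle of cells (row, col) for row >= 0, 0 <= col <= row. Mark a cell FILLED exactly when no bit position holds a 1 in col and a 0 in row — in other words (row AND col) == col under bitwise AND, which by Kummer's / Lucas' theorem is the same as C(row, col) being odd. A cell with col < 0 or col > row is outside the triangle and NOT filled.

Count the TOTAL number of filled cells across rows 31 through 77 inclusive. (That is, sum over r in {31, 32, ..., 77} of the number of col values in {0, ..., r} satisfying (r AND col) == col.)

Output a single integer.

r31=11111 pc5: +32 =32
r32=100000 pc1: +2 =34
r33=100001 pc2: +4 =38
r34=100010 pc2: +4 =42
r35=100011 pc3: +8 =50
r36=100100 pc2: +4 =54
r37=100101 pc3: +8 =62
r38=100110 pc3: +8 =70
r39=100111 pc4: +16 =86
r40=101000 pc2: +4 =90
r41=101001 pc3: +8 =98
r42=101010 pc3: +8 =106
r43=101011 pc4: +16 =122
r44=101100 pc3: +8 =130
r45=101101 pc4: +16 =146
r46=101110 pc4: +16 =162
r47=101111 pc5: +32 =194
r48=110000 pc2: +4 =198
r49=110001 pc3: +8 =206
r50=110010 pc3: +8 =214
r51=110011 pc4: +16 =230
r52=110100 pc3: +8 =238
r53=110101 pc4: +16 =254
r54=110110 pc4: +16 =270
r55=110111 pc5: +32 =302
r56=111000 pc3: +8 =310
r57=111001 pc4: +16 =326
r58=111010 pc4: +16 =342
r59=111011 pc5: +32 =374
r60=111100 pc4: +16 =390
r61=111101 pc5: +32 =422
r62=111110 pc5: +32 =454
r63=111111 pc6: +64 =518
r64=1000000 pc1: +2 =520
r65=1000001 pc2: +4 =524
r66=1000010 pc2: +4 =528
r67=1000011 pc3: +8 =536
r68=1000100 pc2: +4 =540
r69=1000101 pc3: +8 =548
r70=1000110 pc3: +8 =556
r71=1000111 pc4: +16 =572
r72=1001000 pc2: +4 =576
r73=1001001 pc3: +8 =584
r74=1001010 pc3: +8 =592
r75=1001011 pc4: +16 =608
r76=1001100 pc3: +8 =616
r77=1001101 pc4: +16 =632

Answer: 632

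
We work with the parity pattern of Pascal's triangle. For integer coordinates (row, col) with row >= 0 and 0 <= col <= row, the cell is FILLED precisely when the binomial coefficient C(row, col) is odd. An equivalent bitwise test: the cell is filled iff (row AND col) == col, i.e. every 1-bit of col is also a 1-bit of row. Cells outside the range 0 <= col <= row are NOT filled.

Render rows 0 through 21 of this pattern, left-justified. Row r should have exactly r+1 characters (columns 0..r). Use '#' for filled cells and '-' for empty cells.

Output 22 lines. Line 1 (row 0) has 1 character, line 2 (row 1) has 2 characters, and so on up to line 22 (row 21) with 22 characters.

Answer: #
##
#-#
####
#---#
##--##
#-#-#-#
########
#-------#
##------##
#-#-----#-#
####----####
#---#---#---#
##--##--##--##
#-#-#-#-#-#-#-#
################
#---------------#
##--------------##
#-#-------------#-#
####------------####
#---#-----------#---#
##--##----------##--##

Derivation:
r0=0: #
r1=1: ##
r2=10: #-#
r3=11: ####
r4=100: #---#
r5=101: ##--##
r6=110: #-#-#-#
r7=111: ########
r8=1000: #-------#
r9=1001: ##------##
r10=1010: #-#-----#-#
r11=1011: ####----####
r12=1100: #---#---#---#
r13=1101: ##--##--##--##
r14=1110: #-#-#-#-#-#-#-#
r15=1111: ################
r16=10000: #---------------#
r17=10001: ##--------------##
r18=10010: #-#-------------#-#
r19=10011: ####------------####
r20=10100: #---#-----------#---#
r21=10101: ##--##----------##--##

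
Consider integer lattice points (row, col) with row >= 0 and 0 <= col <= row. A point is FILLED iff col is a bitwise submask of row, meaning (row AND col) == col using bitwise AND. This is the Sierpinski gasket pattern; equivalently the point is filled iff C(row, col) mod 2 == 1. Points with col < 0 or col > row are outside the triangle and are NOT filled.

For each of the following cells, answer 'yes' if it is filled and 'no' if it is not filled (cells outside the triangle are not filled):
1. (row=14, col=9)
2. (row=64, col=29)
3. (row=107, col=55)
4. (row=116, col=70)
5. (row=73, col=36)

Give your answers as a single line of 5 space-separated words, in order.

(14,9): row=0b1110, col=0b1001, row AND col = 0b1000 = 8; 8 != 9 -> empty
(64,29): row=0b1000000, col=0b11101, row AND col = 0b0 = 0; 0 != 29 -> empty
(107,55): row=0b1101011, col=0b110111, row AND col = 0b100011 = 35; 35 != 55 -> empty
(116,70): row=0b1110100, col=0b1000110, row AND col = 0b1000100 = 68; 68 != 70 -> empty
(73,36): row=0b1001001, col=0b100100, row AND col = 0b0 = 0; 0 != 36 -> empty

Answer: no no no no no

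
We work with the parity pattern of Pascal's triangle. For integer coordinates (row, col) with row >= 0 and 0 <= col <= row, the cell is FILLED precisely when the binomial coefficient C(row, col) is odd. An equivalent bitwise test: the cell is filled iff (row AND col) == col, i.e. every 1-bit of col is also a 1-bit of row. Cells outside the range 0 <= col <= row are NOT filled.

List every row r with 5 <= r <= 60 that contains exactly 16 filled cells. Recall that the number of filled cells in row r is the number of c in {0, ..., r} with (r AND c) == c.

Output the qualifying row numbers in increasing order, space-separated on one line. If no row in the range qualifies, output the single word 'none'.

Row r has 2^popcount(r) filled cells, so we need popcount(r) = log2(16) = 4.
Scan r = 5..60 and keep those with exactly 4 one-bits:
r=5=101 popcount=2 -> skip
r=6=110 popcount=2 -> skip
r=7=111 popcount=3 -> skip
r=8=1000 popcount=1 -> skip
r=9=1001 popcount=2 -> skip
r=10=1010 popcount=2 -> skip
r=11=1011 popcount=3 -> skip
r=12=1100 popcount=2 -> skip
r=13=1101 popcount=3 -> skip
r=14=1110 popcount=3 -> skip
r=15=1111 popcount=4 -> KEEP
r=16=10000 popcount=1 -> skip
r=17=10001 popcount=2 -> skip
r=18=10010 popcount=2 -> skip
r=19=10011 popcount=3 -> skip
r=20=10100 popcount=2 -> skip
r=21=10101 popcount=3 -> skip
r=22=10110 popcount=3 -> skip
r=23=10111 popcount=4 -> KEEP
r=24=11000 popcount=2 -> skip
r=25=11001 popcount=3 -> skip
r=26=11010 popcount=3 -> skip
r=27=11011 popcount=4 -> KEEP
r=28=11100 popcount=3 -> skip
r=29=11101 popcount=4 -> KEEP
r=30=11110 popcount=4 -> KEEP
r=31=11111 popcount=5 -> skip
r=32=100000 popcount=1 -> skip
r=33=100001 popcount=2 -> skip
r=34=100010 popcount=2 -> skip
r=35=100011 popcount=3 -> skip
r=36=100100 popcount=2 -> skip
r=37=100101 popcount=3 -> skip
r=38=100110 popcount=3 -> skip
r=39=100111 popcount=4 -> KEEP
r=40=101000 popcount=2 -> skip
r=41=101001 popcount=3 -> skip
r=42=101010 popcount=3 -> skip
r=43=101011 popcount=4 -> KEEP
r=44=101100 popcount=3 -> skip
r=45=101101 popcount=4 -> KEEP
r=46=101110 popcount=4 -> KEEP
r=47=101111 popcount=5 -> skip
r=48=110000 popcount=2 -> skip
r=49=110001 popcount=3 -> skip
r=50=110010 popcount=3 -> skip
r=51=110011 popcount=4 -> KEEP
r=52=110100 popcount=3 -> skip
r=53=110101 popcount=4 -> KEEP
r=54=110110 popcount=4 -> KEEP
r=55=110111 popcount=5 -> skip
r=56=111000 popcount=3 -> skip
r=57=111001 popcount=4 -> KEEP
r=58=111010 popcount=4 -> KEEP
r=59=111011 popcount=5 -> skip
r=60=111100 popcount=4 -> KEEP
Kept rows: 15 23 27 29 30 39 43 45 46 51 53 54 57 58 60

Answer: 15 23 27 29 30 39 43 45 46 51 53 54 57 58 60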